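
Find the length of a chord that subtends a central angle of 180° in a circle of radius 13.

Drop a perpendicular from the center to the chord, bisecting both the chord and the central angle.
Each half-chord = r sin(θ/2) = 13 sin(90°).
The full chord = 2 × 13 × sin(90°) = 26.

26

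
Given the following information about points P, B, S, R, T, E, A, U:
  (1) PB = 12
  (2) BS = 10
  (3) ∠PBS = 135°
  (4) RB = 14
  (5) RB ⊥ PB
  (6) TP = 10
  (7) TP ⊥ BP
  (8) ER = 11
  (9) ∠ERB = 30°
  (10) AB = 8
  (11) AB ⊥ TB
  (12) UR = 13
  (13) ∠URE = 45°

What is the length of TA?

Step 1: By the law of cosines on triangle BPT: BT² = 12² + 10² − 2·12·10·cos(90°) = 244, so BT = 2·√61.
Step 2: By the law of cosines on triangle TBA: TA² = (2·√61)² + 8² − 2·2·√61·8·cos(90°) = 308, so TA = 2·√77.

Therefore, the length of TA = 2·√77.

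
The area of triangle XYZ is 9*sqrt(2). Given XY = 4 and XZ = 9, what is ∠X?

Area = (1/2) * a * b * sin(C)
sin(C) = 2 * Area / (a * b)
sin(C) = 2 * 9*sqrt(2) / (4 * 9)
sin(C) = sqrt(2)/2
C = arcsin(sqrt(2)/2) = 45°
Since sin(180° - C) = sin(C), the obtuse angle 135° gives the same area, so C = 45° or C = 135°.

45° or 135°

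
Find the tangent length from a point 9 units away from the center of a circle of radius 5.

tangent = √(d² - r²) = √(9² - 5²) = √(81 - 25) = √56 = 2*sqrt(14)

2*sqrt(14)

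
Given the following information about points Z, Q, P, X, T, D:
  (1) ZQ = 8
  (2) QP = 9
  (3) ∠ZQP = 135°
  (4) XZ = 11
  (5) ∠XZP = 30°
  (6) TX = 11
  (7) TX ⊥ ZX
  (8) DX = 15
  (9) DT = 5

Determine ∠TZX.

Step 1: By the law of cosines on triangle ZXT: ZT² = 11² + 11² − 2·11·11·cos(90°) = 242, so ZT = 11·√2.
Step 2: By the inverse law of cosines on triangle TZX: cos(∠TZX) = ((11·√2)² + 11² − 11²) / (2·11·√2·11) = 242/342.24 = 0.7071, so ∠TZX = 45°.

Therefore, the measure of angle ∠TZX = 45°.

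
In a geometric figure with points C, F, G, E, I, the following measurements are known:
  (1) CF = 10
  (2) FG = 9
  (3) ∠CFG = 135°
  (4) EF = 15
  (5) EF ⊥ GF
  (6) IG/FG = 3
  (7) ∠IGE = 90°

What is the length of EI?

From the given relations: IG = 3·FG = 3·9 = 27.
Step 1: By the law of cosines on triangle EFG: EG² = 15² + 9² − 2·15·9·cos(90°) = 306, so EG = 3·√34.
Step 2: By the law of cosines on triangle EGI: EI² = (3·√34)² + 27² − 2·3·√34·27·cos(90°) = 1035, so EI = 3·√115.

Therefore, the length of EI = 3·√115.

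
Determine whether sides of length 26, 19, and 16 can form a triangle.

For three segments to close into a triangle, no single side can be as long as the other two combined.
The longest side is 26, and 16 + 19 = 35 > 26.
A triangle can be formed.

Yes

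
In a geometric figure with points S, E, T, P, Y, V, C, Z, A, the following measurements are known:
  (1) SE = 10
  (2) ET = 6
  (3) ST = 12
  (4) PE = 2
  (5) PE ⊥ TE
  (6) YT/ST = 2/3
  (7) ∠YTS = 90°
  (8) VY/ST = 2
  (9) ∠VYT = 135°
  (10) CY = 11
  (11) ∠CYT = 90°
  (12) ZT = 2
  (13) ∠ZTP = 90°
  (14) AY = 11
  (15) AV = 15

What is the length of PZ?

Step 1: By the law of cosines on triangle PET: PT² = 2² + 6² − 2·2·6·cos(90°) = 40, so PT = 2·√10.
Step 2: By the law of cosines on triangle PTZ: PZ² = (2·√10)² + 2² − 2·2·√10·2·cos(90°) = 44, so PZ = 2·√11.

Therefore, the length of PZ = 2·√11.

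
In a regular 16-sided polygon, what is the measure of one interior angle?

Each interior angle of a regular n-gon is (n - 2) * 180 / n.
For n = 16: (16 - 2) * 180 / 16 = 2520/16 = 315/2 degrees.

315/2 degrees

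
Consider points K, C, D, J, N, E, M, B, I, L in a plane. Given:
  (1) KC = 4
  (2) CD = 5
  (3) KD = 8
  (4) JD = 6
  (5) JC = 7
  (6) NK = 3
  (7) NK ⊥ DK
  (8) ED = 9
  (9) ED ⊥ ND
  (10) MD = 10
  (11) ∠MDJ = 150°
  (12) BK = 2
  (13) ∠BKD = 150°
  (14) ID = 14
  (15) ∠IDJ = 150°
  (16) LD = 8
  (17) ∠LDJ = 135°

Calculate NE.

Step 1: By the law of cosines on triangle DKN: DN² = 8² + 3² − 2·8·3·cos(90°) = 73, so DN = √73.
Step 2: By the law of cosines on triangle NDE: NE² = √73² + 9² − 2·√73·9·cos(90°) = 154, so NE = √154.

Therefore, the length of NE = √154.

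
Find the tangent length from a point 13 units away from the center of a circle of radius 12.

The tangent, radius, and line from the external point to the center form a right triangle.
The right angle is where the tangent meets the radius.
By the Pythagorean theorem: tangent² + 12² = 13²
tangent² = 169 - 144 = 25
tangent = 5

5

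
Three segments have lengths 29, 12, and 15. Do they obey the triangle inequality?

The longest side is 29. The other two sides sum to 12 + 15 = 27.
Since 27 ≤ 29, the two shorter sides cannot reach around to close the triangle.

No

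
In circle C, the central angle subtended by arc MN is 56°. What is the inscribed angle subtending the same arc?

An inscribed angle intercepts an arc from a point on the circle, while the central angle intercepts the same arc from the center.
The inscribed angle is always half the central angle: 56° / 2 = 28°.

28°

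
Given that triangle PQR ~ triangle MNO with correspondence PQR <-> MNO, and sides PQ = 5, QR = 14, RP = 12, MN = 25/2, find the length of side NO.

k = 25/2/5 = 5/2. NO = 5/2 * 14 = 35.

35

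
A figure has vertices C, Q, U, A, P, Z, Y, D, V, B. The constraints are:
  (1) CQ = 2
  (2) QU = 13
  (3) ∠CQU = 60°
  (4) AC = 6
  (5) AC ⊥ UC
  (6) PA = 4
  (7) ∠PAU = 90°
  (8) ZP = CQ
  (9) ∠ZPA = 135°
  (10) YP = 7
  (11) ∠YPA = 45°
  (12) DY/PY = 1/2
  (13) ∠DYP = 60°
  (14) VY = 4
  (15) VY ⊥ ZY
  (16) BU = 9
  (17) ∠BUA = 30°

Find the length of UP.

Step 1: By the law of cosines on triangle UQC: UC² = 13² + 2² − 2·13·2·cos(60°) = 147, so UC = 7·√3.
Step 2: By the law of cosines on triangle UCA: UA² = (7·√3)² + 6² − 2·7·√3·6·cos(90°) = 183, so UA = √183.
Step 3: By the law of cosines on triangle UAP: UP² = √183² + 4² − 2·√183·4·cos(90°) = 199, so UP = √199.

Therefore, the length of UP = √199.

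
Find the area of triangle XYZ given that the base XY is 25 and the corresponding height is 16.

A triangle's area is half the area of a rectangle with the same base and height.
Area = (1/2) * 25 * 16 = 200.

200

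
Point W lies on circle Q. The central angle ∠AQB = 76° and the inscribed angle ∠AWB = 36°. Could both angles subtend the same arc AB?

By the inscribed angle theorem, the inscribed angle for a central angle of 76° should be 76° / 2 = 38°.
The given inscribed angle is 36°, which does not equal 38°.
Therefore, no, they do not correspond to the same arc.

No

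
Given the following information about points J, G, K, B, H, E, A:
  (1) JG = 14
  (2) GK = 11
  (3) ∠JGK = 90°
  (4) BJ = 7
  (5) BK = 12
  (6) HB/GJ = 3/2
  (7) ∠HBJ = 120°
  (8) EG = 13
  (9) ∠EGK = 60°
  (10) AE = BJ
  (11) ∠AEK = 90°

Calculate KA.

From the given relations: AE = BJ = 7.
Step 1: By the law of cosines on triangle EGK: EK² = 13² + 11² − 2·13·11·cos(60°) = 147, so EK = 7·√3.
Step 2: By the law of cosines on triangle KEA: KA² = (7·√3)² + 7² − 2·7·√3·7·cos(90°) = 196, so KA = 14.

Therefore, the length of KA = 14.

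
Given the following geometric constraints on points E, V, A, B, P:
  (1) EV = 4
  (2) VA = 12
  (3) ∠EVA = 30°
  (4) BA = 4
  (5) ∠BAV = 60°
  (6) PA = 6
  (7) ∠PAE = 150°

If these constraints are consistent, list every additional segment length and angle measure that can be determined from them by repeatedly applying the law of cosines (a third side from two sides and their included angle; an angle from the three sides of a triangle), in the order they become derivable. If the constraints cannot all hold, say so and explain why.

The constraints are consistent. Derivable facts, in order:
After 1 step:
- EA ≈ 8.77
- VB = 4·√7
After 2 steps:
- EP ≈ 14.28
- ∠ABV = 100.89°
- ∠AEV = 136.81°
- ∠AVB = 19.11°
- ∠EAV = 13.19°
After 3 steps:
- ∠AEP = 12.13°
- ∠APE = 17.87°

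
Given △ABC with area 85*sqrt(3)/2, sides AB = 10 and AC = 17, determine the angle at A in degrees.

From the SAS area formula Area = (1/2)ab sin(C), rearranging gives sin(C) = 2*Area/(ab).
sin(C) = 2 * 85*sqrt(3)/2 / (170) = sqrt(3)/2.
Therefore C = arcsin(sqrt(3)/2) = 60°.
Since sin(180° - C) = sin(C), the obtuse angle 120° gives the same area, so C = 60° or C = 120°.

60° or 120°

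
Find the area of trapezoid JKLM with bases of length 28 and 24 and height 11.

A trapezoid's area equals the midsegment times the height.
The midsegment is (28 + 24) / 2 = 26.
Area = 26 * 11 = 286.

286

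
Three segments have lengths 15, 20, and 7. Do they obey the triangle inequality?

For three segments to close into a triangle, no single side can be as long as the other two combined.
The longest side is 20, and 7 + 15 = 22 > 20.
A triangle can be formed.

Yes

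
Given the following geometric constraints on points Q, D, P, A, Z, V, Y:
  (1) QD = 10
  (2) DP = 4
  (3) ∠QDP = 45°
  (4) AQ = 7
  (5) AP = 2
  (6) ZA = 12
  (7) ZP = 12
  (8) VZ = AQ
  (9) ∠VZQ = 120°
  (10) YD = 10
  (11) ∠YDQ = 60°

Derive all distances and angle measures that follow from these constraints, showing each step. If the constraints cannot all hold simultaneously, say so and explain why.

The constraints are consistent.

From the given relations:
  VZ = AQ = 7

Step 1: From QD = 10, DP = 4, and ∠QDP = 45°, by the law of cosines:
  QP² = QD² + DP² - 2·QD·DP·cos(45°) = 100 + 16 - 56.57 = 59.43
  QP ≈ 7.71

Step 2: From QD = 10, DY = 10, and ∠QDY = 60°, by the law of cosines:
  QY² = QD² + DY² - 2·QD·DY·cos(60°) = 100 + 100 - 100 = 100
  QY = 10

Step 3: From PA = 2, PZ = 12, AZ = 12, by the inverse law of cosines:
  cos(∠APZ) = (PA² + PZ² - AZ²) / (2·PA·PZ)
  ∠APZ = 85.22°

Step 4: From AP = 2, AZ = 12, PZ = 12, by the inverse law of cosines:
  cos(∠PAZ) = (AP² + AZ² - PZ²) / (2·AP·AZ)
  ∠PAZ = 85.22°

Step 5: From ZA = 12, ZP = 12, AP = 2, by the inverse law of cosines:
  cos(∠AZP) = (ZA² + ZP² - AP²) / (2·ZA·ZP)
  ∠AZP = 9.56°

Step 6: From QA = 7, QP = 7.71, AP = 2, by the inverse law of cosines:
  cos(∠AQP) = (QA² + QP² - AP²) / (2·QA·QP)
  ∠AQP = 14.63°

Step 7: From QD = 10, QP = 7.71, DP = 4, by the inverse law of cosines:
  cos(∠DQP) = (QD² + QP² - DP²) / (2·QD·QP)
  ∠DQP = 21.52°

Step 8: From QD = 10, QY = 10, DY = 10, by the inverse law of cosines:
  cos(∠DQY) = (QD² + QY² - DY²) / (2·QD·QY)
  ∠DQY = 60°

Step 9: From PA = 2, PQ = 7.71, AQ = 7, by the inverse law of cosines:
  cos(∠APQ) = (PA² + PQ² - AQ²) / (2·PA·PQ)
  ∠APQ = 62.1°

Step 10: From PD = 4, PQ = 7.71, DQ = 10, by the inverse law of cosines:
  cos(∠DPQ) = (PD² + PQ² - DQ²) / (2·PD·PQ)
  ∠DPQ = 113.48°

Step 11: From AP = 2, AQ = 7, PQ = 7.71, by the inverse law of cosines:
  cos(∠PAQ) = (AP² + AQ² - PQ²) / (2·AP·AQ)
  ∠PAQ = 103.28°

Step 12: From YD = 10, YQ = 10, DQ = 10, by the inverse law of cosines:
  cos(∠DYQ) = (YD² + YQ² - DQ²) / (2·YD·YQ)
  ∠DYQ = 60°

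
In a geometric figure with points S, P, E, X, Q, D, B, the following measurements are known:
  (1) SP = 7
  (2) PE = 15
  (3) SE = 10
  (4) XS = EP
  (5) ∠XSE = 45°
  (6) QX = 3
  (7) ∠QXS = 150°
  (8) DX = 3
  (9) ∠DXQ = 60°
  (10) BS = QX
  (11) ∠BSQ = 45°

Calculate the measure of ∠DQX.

Step 1: By the law of cosines on triangle QXD: QD² = 3² + 3² − 2·3·3·cos(60°) = 9, so QD = 3.
Step 2: By the inverse law of cosines on triangle DQX: cos(∠DQX) = (3² + 3² − 3²) / (2·3·3) = 9/18 = 0.5, so ∠DQX = 60°.

Therefore, the measure of angle ∠DQX = 60°.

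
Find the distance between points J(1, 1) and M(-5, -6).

d = sqrt((-6)^2 + (-7)^2) = sqrt(85)

sqrt(85)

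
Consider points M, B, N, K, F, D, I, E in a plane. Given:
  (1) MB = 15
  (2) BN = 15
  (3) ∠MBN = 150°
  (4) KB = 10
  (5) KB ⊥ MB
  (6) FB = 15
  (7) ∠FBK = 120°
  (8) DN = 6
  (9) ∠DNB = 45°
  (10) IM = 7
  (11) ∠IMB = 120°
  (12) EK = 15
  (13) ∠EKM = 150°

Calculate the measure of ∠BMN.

Step 1: By the law of cosines on triangle MBN: MN² = 15² + 15² − 2·15·15·cos(150°) = 839.71, so MN ≈ 28.98.
Step 2: By the inverse law of cosines on triangle BMN: cos(∠BMN) = (15² + 28.98² − 15²) / (2·15·28.98) = 839.71/869.33 = 0.9659, so ∠BMN = 15°.

Therefore, the measure of angle ∠BMN = 15°.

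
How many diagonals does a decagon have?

Each of the 10 vertices connects to 7 non-adjacent vertices via diagonals.
Total connections = 10 × 7 = 70, but each diagonal is counted twice.
Number of diagonals = 70 / 2 = 35.

35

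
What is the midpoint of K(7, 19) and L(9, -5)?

The midpoint is the average of the coordinates:
x: (7 + 9)/2 = 8
y: (19 + -5)/2 = 7
Midpoint = (8, 7)

(8, 7)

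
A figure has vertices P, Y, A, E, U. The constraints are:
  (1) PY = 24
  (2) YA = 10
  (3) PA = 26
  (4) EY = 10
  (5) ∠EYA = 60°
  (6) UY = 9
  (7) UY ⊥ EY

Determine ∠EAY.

Step 1: By the law of cosines on triangle AYE: AE² = 10² + 10² − 2·10·10·cos(60°) = 100, so AE = 10.
Step 2: By the inverse law of cosines on triangle EAY: cos(∠EAY) = (10² + 10² − 10²) / (2·10·10) = 100/200 = 0.5, so ∠EAY = 60°.

Therefore, the measure of angle ∠EAY = 60°.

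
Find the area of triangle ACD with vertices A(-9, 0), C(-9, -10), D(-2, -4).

Using the Shoelace formula for a triangle:
Area = (1/2)|x0(y1 - y2) + x1(y2 - y0) + x2(y0 - y1)|
Area = (1/2)|-9(-10 - -4) + -9(-4 - 0) + -2(0 - -10)|
Area = (1/2)|54 + 36 + -20|
Area = (1/2)|70|
Area = (1/2)(70)
Area = 35

35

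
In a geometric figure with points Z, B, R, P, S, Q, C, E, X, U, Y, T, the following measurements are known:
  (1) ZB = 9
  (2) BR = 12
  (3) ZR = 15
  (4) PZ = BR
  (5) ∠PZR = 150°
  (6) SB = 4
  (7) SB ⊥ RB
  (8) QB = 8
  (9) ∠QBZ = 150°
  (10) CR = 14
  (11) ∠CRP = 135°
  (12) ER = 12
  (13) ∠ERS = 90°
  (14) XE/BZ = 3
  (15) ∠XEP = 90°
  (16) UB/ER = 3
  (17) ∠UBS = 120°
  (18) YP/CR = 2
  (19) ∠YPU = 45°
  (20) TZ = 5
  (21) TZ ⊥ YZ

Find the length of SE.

Step 1: By the law of cosines on triangle SBR: SR² = 4² + 12² − 2·4·12·cos(90°) = 160, so SR = 4·√10.
Step 2: By the law of cosines on triangle SRE: SE² = (4·√10)² + 12² − 2·4·√10·12·cos(90°) = 304, so SE = 4·√19.

Therefore, the length of SE = 4·√19.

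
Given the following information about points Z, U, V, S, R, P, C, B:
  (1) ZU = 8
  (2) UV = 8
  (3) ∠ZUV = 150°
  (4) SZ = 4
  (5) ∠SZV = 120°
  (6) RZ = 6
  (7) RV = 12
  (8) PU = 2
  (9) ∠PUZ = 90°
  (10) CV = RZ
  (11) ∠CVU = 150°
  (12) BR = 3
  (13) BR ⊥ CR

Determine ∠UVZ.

Step 1: By the law of cosines on triangle VUZ: VZ² = 8² + 8² − 2·8·8·cos(150°) = 238.85, so VZ ≈ 15.45.
Step 2: By the inverse law of cosines on triangle UVZ: cos(∠UVZ) = (8² + 15.45² − 8²) / (2·8·15.45) = 238.85/247.28 = 0.9659, so ∠UVZ = 15°.

Therefore, the measure of angle ∠UVZ = 15°.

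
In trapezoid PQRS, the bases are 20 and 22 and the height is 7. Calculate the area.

A trapezoid's area equals the midsegment times the height.
The midsegment is (20 + 22) / 2 = 21.
Area = 21 * 7 = 147.

147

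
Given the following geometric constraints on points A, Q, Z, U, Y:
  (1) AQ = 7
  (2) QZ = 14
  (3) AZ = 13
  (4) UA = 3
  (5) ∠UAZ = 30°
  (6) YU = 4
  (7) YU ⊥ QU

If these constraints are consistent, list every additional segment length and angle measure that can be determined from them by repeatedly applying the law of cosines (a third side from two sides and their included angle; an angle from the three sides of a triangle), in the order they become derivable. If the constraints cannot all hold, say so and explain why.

The constraints are consistent. Derivable facts, in order:
After 1 step:
- ZU ≈ 10.51
- ∠AQZ = 67.19°
- ∠AZQ = 29.76°
- ∠QAZ = 83.06°
After 2 steps:
- ∠AUZ = 141.79°
- ∠AZU = 8.21°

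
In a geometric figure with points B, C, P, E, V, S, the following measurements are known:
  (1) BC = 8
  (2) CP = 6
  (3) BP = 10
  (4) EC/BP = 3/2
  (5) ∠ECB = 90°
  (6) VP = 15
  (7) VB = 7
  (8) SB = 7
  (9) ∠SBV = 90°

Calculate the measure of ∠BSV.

Step 1: By the law of cosines on triangle SBV: SV² = 7² + 7² − 2·7·7·cos(90°) = 98, so SV = 7·√2.
Step 2: By the inverse law of cosines on triangle BSV: cos(∠BSV) = (7² + (7·√2)² − 7²) / (2·7·7·√2) = 98/138.59 = 0.7071, so ∠BSV = 45°.

Therefore, the measure of angle ∠BSV = 45°.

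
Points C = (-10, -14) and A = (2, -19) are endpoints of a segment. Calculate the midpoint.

M = ((x₁ + x₂)/2, (y₁ + y₂)/2)
= ((-10 + 2)/2, (-14 + -19)/2)
= (-8/2, -33/2) = (-4, -33/2)

(-4, -33/2)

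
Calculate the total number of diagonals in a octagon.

Total line segments between 8 vertices = C(8,2) = 28.
Subtract the 8 sides: 28 - 8 = 20 diagonals.

20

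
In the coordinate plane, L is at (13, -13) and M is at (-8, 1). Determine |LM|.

d = sqrt((-8 - 13)^2 + (1 - -13)^2)
d = sqrt(-21^2 + 14^2)
d = sqrt(441 + 196)
d = sqrt(637) = 7*sqrt(13)

7*sqrt(13)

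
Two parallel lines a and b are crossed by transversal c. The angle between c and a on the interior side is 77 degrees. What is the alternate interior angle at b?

Alternate interior angles are equal: 77 degrees.

77 degrees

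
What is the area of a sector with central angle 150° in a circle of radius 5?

The full circle has area πr² = π(5)² = 25*pi.
The sector covers 150° out of 360°, a fraction of 5/12.
Sector area = 25*pi × 5/12 = 125*pi/12.

125*pi/12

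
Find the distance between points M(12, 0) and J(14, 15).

d = sqrt((2)^2 + (15)^2) = sqrt(229)

sqrt(229)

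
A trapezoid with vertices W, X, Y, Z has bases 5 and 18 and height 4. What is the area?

A trapezoid's area equals the midsegment times the height.
The midsegment is (5 + 18) / 2 = 23/2.
Area = 23/2 * 4 = 46.

46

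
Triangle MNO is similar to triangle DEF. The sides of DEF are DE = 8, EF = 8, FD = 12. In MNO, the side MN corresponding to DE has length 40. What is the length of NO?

k = 40/8 = 5. NO = 5 * 8 = 40.

40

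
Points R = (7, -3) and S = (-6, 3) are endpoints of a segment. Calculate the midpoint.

M = ((x₁ + x₂)/2, (y₁ + y₂)/2)
= ((7 + -6)/2, (-3 + 3)/2)
= (1/2, 0/2) = (1/2, 0)

(1/2, 0)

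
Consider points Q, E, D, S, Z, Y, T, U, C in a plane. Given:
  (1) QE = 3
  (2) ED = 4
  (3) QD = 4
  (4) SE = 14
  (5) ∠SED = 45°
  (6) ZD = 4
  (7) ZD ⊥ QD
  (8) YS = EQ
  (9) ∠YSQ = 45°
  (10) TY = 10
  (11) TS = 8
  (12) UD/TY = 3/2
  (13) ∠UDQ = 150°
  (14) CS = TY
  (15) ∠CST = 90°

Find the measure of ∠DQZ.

Step 1: By the law of cosines on triangle QDZ: QZ² = 4² + 4² − 2·4·4·cos(90°) = 32, so QZ = 4·√2.
Step 2: By the inverse law of cosines on triangle DQZ: cos(∠DQZ) = (4² + (4·√2)² − 4²) / (2·4·4·√2) = 32/45.25 = 0.7071, so ∠DQZ = 45°.

Therefore, the measure of angle ∠DQZ = 45°.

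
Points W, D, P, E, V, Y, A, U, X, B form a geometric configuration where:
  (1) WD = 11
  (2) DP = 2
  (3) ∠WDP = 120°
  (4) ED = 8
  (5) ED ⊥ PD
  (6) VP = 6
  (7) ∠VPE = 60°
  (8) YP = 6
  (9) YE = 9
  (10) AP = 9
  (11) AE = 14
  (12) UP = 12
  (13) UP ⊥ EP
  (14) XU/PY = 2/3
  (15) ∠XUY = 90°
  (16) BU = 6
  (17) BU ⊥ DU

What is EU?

Step 1: By the law of cosines on triangle EDP: EP² = 8² + 2² − 2·8·2·cos(90°) = 68, so EP = 2·√17.
Step 2: By the law of cosines on triangle EPU: EU² = (2·√17)² + 12² − 2·2·√17·12·cos(90°) = 212, so EU = 2·√53.

Therefore, the length of EU = 2·√53.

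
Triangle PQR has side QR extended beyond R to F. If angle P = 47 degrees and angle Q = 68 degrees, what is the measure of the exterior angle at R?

The interior angle at R is 180 - 47 - 68 = 65 degrees.
The exterior angle and interior angle at R are supplementary:
Exterior angle = 180 - 65 = 115 degrees.

115 degrees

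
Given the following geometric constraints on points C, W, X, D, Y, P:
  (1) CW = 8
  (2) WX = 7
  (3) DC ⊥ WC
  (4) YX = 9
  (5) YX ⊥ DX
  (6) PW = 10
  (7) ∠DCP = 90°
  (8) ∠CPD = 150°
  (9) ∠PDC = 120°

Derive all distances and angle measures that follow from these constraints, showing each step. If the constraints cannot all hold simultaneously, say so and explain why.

These constraints are not satisfiable: (7), (8) and (9) are the three interior angles of triangle DCP, which must sum to 180°, but 90° + 150° + 120° = 360°. No planar figure meets all of them, so nothing further can be derived.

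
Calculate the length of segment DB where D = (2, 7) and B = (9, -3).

d = sqrt((7)^2 + (-10)^2) = sqrt(149)

sqrt(149)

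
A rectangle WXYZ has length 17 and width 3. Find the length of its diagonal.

A rectangle's diagonal splits it into two right triangles, with the diagonal as the hypotenuse.
By the Pythagorean theorem, d^2 = 17^2 + 3^2 = 298.
Therefore d = sqrt(298).

sqrt(298)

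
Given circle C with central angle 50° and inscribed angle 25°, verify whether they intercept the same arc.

By the inscribed angle theorem, if both angles subtend the same arc, the inscribed angle must be half the central angle.
Half of 50° = 25°, which equals the given inscribed angle of 25°.
Therefore, yes, they correspond to the same arc.

Yes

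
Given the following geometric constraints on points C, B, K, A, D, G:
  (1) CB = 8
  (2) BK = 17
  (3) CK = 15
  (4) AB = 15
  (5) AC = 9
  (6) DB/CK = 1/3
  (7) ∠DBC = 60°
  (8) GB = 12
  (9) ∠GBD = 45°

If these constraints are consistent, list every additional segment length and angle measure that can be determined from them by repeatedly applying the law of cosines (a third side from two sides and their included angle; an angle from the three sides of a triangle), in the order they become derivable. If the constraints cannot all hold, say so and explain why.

The constraints are consistent. Derivable facts, in order:
After 1 step:
- CD = 7
- DG ≈ 9.17
- ∠ABC = 29.93°
- ∠ACB = 123.75°
- ∠BAC = 26.32°
- ∠BCK = 90°
- ∠BKC = 28.07°
- ∠CBK = 61.93°
After 2 steps:
- ∠BCD = 38.21°
- ∠BDC = 81.79°
- ∠BDG = 112.33°
- ∠BGD = 22.67°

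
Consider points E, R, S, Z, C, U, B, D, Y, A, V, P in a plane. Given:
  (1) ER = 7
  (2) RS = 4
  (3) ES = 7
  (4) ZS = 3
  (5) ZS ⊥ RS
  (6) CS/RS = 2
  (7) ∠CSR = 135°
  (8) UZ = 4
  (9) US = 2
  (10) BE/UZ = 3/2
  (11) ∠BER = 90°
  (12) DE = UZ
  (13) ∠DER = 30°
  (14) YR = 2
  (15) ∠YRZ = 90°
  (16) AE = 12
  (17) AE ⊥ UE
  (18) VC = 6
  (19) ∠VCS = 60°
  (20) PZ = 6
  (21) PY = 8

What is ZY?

Step 1: By the law of cosines on triangle ZSR: ZR² = 3² + 4² − 2·3·4·cos(90°) = 25, so ZR = 5.
Step 2: By the law of cosines on triangle ZRY: ZY² = 5² + 2² − 2·5·2·cos(90°) = 29, so ZY = √29.

Therefore, the length of ZY = √29.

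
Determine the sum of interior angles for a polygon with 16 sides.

The sum of interior angles of an n-sided polygon is (n - 2) * 180.
For n = 16: (16 - 2) * 180 = 14 * 180 = 2520 degrees.

2520 degrees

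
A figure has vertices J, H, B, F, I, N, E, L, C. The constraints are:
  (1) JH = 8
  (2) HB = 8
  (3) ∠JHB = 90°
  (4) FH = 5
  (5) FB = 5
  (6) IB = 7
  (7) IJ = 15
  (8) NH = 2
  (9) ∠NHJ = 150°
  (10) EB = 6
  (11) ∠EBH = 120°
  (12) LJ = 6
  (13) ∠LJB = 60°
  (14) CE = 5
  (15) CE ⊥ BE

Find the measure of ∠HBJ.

Step 1: By the law of cosines on triangle BHJ: BJ² = 8² + 8² − 2·8·8·cos(90°) = 128, so BJ = 8·√2.
Step 2: By the inverse law of cosines on triangle HBJ: cos(∠HBJ) = (8² + (8·√2)² − 8²) / (2·8·8·√2) = 128/181.02 = 0.7071, so ∠HBJ = 45°.

Therefore, the measure of angle ∠HBJ = 45°.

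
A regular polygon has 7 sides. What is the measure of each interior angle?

Each interior angle of a regular n-gon is (n - 2) * 180 / n.
For n = 7: (7 - 2) * 180 / 7 = 900/7 = 900/7 degrees.

900/7 degrees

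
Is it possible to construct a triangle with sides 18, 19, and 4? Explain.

Sort the sides: 4, 18, 19.
It suffices to check that the sum of the two smallest exceeds the largest:
4 + 18 = 22 > 19. ✓
Yes, a valid triangle can be formed.

Yes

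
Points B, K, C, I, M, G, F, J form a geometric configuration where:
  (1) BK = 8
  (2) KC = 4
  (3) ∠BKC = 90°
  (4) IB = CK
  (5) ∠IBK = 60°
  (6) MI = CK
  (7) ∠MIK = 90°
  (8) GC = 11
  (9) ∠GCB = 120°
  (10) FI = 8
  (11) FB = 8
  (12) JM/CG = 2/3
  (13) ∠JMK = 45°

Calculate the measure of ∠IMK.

From the given relations: IB = CK = 4; MI = CK = 4.
Step 1: By the law of cosines on triangle KBI: KI² = 8² + 4² − 2·8·4·cos(60°) = 48, so KI = 4·√3.
Step 2: By the law of cosines on triangle MIK: MK² = 4² + (4·√3)² − 2·4·4·√3·cos(90°) = 64, so MK = 8.
Step 3: By the inverse law of cosines on triangle IMK: cos(∠IMK) = (4² + 8² − (4·√3)²) / (2·4·8) = 32/64 = 0.5, so ∠IMK = 60°.

Therefore, the measure of angle ∠IMK = 60°.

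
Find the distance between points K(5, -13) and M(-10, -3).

The horizontal distance is |-10 - 5| = 15 and the vertical distance is |-3 - -13| = 10.
By the Pythagorean theorem, d = sqrt(15^2 + 10^2) = sqrt(325) = 5*sqrt(13).

5*sqrt(13)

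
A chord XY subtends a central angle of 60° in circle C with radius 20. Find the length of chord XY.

Chord = 2(20) sin(30°) = 20

20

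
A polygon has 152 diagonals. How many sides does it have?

Using d = n(n - 3)/2, we solve 152 = n(n - 3)/2.
So n(n - 3) = 304.
Testing n = 19: 19 * 16 = 304 = 304. Correct.
The polygon has 19 sides.

19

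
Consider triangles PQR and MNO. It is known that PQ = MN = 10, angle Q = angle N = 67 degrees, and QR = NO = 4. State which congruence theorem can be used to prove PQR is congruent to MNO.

The given information matches SAS: Two pairs of corresponding sides and the included angle are equal (Side-Angle-Side).

SAS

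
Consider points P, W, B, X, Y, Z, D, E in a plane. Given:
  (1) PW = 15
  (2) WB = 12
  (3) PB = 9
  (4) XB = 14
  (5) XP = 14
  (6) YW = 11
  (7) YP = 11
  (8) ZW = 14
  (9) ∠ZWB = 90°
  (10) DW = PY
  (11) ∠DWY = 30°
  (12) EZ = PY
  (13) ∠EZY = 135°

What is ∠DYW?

From the given relations: DW = PY = 11.
Step 1: By the law of cosines on triangle YWD: YD² = 11² + 11² − 2·11·11·cos(30°) = 32.42, so YD ≈ 5.69.
Step 2: By the inverse law of cosines on triangle DYW: cos(∠DYW) = (5.69² + 11² − 11²) / (2·5.69·11) = 32.42/125.27 = 0.2588, so ∠DYW = 75°.

Therefore, the measure of angle ∠DYW = 75°.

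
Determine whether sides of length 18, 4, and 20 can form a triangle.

Yes.
The triangle inequality requires that the sum of any two sides exceeds the third.
Here 4 + 18 = 22 > 20, so the condition is met.

Yes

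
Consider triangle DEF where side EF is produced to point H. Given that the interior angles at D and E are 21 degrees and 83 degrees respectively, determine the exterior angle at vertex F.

The interior angle at F is 180 - 21 - 83 = 76 degrees.
The exterior angle and interior angle at F are supplementary:
Exterior angle = 180 - 76 = 104 degrees.

104 degrees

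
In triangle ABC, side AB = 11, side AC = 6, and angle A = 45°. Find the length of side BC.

By the law of cosines: BC^2 = AB^2 + AC^2 - 2*AB*AC*cos(A)
BC^2 = 11^2 + 6^2 - 2*11*6*cos(45°)
BC^2 = 121 + 36 - 132*(sqrt(2)/2)
BC^2 = 157 - 66*sqrt(2)
BC = sqrt(157 - 66*sqrt(2))

sqrt(157 - 66*sqrt(2))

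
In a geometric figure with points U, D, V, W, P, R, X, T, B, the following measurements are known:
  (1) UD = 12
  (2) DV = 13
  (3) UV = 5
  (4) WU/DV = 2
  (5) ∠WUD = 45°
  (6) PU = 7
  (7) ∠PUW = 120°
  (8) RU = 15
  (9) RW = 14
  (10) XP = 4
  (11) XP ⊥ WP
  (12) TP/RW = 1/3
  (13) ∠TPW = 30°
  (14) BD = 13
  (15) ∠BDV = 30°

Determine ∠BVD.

Step 1: By the law of cosines on triangle VDB: VB² = 13² + 13² − 2·13·13·cos(30°) = 45.28, so VB ≈ 6.73.
Step 2: By the inverse law of cosines on triangle BVD: cos(∠BVD) = (6.73² + 13² − 13²) / (2·6.73·13) = 45.28/174.96 = 0.2588, so ∠BVD = 75°.

Therefore, the measure of angle ∠BVD = 75°.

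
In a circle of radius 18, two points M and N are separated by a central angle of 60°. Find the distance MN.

Chord length = 2r sin(θ/2)
= 2 × 18 × sin(60°/2)
= 2 × 18 × sin(30°)
= 18

18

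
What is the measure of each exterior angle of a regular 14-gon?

Each exterior angle of a regular n-gon is 360 / n.
For n = 14: 360 / 14 = 180/7 degrees.

180/7 degrees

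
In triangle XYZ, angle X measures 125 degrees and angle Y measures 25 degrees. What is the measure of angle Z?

The interior angles sum to 180°: angle Z = 180 - 125 - 25 = 30°.
The triangle is obtuse (angles 125°, 25°, 30°).

30 degrees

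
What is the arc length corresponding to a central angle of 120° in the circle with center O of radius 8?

Arc length = 2π(8)(1/3) = 16*pi/3

16*pi/3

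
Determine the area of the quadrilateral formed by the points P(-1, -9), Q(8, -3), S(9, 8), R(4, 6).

Shoelace: sum of cross terms = 158, Area = (1/2)|158| = 79

79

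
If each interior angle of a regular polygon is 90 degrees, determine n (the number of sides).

Each interior angle of a regular n-gon is (n - 2) * 180 / n.
Setting this equal to 90:
(n - 2) * 180 / n = 90
Each exterior angle = 180 - 90 = 90 degrees.
Since exterior angles sum to 360: n = 360 / 90 = 4.

4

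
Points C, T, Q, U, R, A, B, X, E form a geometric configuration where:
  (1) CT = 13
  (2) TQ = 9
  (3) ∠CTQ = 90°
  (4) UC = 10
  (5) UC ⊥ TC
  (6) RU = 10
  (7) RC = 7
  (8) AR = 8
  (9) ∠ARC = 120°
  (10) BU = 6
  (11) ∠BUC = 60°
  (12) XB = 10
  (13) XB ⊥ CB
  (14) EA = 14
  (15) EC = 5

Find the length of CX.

Step 1: By the law of cosines on triangle BUC: BC² = 6² + 10² − 2·6·10·cos(60°) = 76, so BC = 2·√19.
Step 2: By the law of cosines on triangle CBX: CX² = (2·√19)² + 10² − 2·2·√19·10·cos(90°) = 176, so CX = 4·√11.

Therefore, the length of CX = 4·√11.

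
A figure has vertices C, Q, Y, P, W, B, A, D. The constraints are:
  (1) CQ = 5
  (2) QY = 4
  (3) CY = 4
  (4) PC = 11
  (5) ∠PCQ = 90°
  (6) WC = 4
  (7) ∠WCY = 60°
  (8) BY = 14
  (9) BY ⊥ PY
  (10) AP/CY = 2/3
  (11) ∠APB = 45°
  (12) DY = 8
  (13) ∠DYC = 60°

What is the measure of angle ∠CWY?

Step 1: By the law of cosines on triangle WCY: WY² = 4² + 4² − 2·4·4·cos(60°) = 16, so WY = 4.
Step 2: By the inverse law of cosines on triangle CWY: cos(∠CWY) = (4² + 4² − 4²) / (2·4·4) = 16/32 = 0.5, so ∠CWY = 60°.

Therefore, the measure of angle ∠CWY = 60°.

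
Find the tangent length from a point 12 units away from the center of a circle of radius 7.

Let T be the point of tangency. Then QT ⊥ AT (radius ⊥ tangent).
In right triangle QTA: QA² = QT² + AT²
12² = 7² + AT²
AT² = 95, AT = sqrt(95)

sqrt(95)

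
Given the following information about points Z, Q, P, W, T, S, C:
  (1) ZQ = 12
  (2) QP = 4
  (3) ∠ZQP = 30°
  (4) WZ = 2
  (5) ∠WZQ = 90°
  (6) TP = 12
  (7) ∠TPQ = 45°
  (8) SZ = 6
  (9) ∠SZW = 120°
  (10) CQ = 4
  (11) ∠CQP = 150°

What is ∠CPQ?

Step 1: By the law of cosines on triangle PQC: PC² = 4² + 4² − 2·4·4·cos(150°) = 59.71, so PC ≈ 7.73.
Step 2: By the inverse law of cosines on triangle CPQ: cos(∠CPQ) = (7.73² + 4² − 4²) / (2·7.73·4) = 59.71/61.82 = 0.9659, so ∠CPQ = 15°.

Therefore, the measure of angle ∠CPQ = 15°.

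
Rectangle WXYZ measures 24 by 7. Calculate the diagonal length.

Using the Pythagorean theorem:
d² = 24² + 7² = 576 + 49 = 625
d = sqrt(625) = 25

25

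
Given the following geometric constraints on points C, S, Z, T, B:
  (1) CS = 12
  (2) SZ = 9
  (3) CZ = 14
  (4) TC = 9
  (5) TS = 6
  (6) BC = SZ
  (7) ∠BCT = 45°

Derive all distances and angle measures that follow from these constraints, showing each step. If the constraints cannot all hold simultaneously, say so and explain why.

The constraints are consistent.

From the given relations:
  BC = SZ = 9

Step 1: From TC = 9, CB = 9, and ∠TCB = 45°, by the law of cosines:
  TB² = TC² + CB² - 2·TC·CB·cos(45°) = 81 + 81 - 114.6 = 47.45
  TB ≈ 6.89

Step 2: From CS = 12, CT = 9, ST = 6, by the inverse law of cosines:
  cos(∠SCT) = (CS² + CT² - ST²) / (2·CS·CT)
  ∠SCT = 28.96°

Step 3: From CS = 12, CZ = 14, SZ = 9, by the inverse law of cosines:
  cos(∠SCZ) = (CS² + CZ² - SZ²) / (2·CS·CZ)
  ∠SCZ = 39.57°

Step 4: From SC = 12, ST = 6, CT = 9, by the inverse law of cosines:
  cos(∠CST) = (SC² + ST² - CT²) / (2·SC·ST)
  ∠CST = 46.57°

Step 5: From SC = 12, SZ = 9, CZ = 14, by the inverse law of cosines:
  cos(∠CSZ) = (SC² + SZ² - CZ²) / (2·SC·SZ)
  ∠CSZ = 82.28°

Step 6: From ZC = 14, ZS = 9, CS = 12, by the inverse law of cosines:
  cos(∠CZS) = (ZC² + ZS² - CS²) / (2·ZC·ZS)
  ∠CZS = 58.14°

Step 7: From TC = 9, TS = 6, CS = 12, by the inverse law of cosines:
  cos(∠CTS) = (TC² + TS² - CS²) / (2·TC·TS)
  ∠CTS = 104.48°

Step 8: From TB = 6.89, TC = 9, BC = 9, by the inverse law of cosines:
  cos(∠BTC) = (TB² + TC² - BC²) / (2·TB·TC)
  ∠BTC = 67.5°

Step 9: From BC = 9, BT = 6.89, CT = 9, by the inverse law of cosines:
  cos(∠CBT) = (BC² + BT² - CT²) / (2·BC·BT)
  ∠CBT = 67.5°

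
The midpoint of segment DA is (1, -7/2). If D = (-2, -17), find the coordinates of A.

Using the midpoint formula: M = ((x1 + x2)/2, (y1 + y2)/2)
We know M = (1, -7/2) and D = (-2, -17)
For x: 1 = (-2 + x2)/2, so x2 = 2*1 - -2 = 4
For y: -7/2 = (-17 + y2)/2, so y2 = 2*-7/2 - -17 = 10
A = (4, 10)

(4, 10)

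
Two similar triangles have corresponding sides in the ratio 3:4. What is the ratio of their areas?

Area ratio = (side ratio)^2 = (3/4)^2 = 9:16.

9:16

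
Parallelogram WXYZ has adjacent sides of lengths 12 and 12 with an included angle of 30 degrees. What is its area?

The area of a parallelogram equals the product of two adjacent sides times the sine of the included angle.
This is because the height equals 12 * sin(30°) = 6.
Area = 12 * 6 = 72

72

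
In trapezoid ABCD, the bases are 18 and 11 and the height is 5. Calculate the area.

Area of a trapezoid = (base1 + base2) * height / 2
Area = (18 + 11) * 5 / 2
Area = 29 * 5 / 2
Area = 145 / 2
Area = 145/2

145/2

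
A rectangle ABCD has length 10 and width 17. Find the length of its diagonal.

Using the Pythagorean theorem:
d² = 10² + 17² = 100 + 289 = 389
d = sqrt(389)

sqrt(389)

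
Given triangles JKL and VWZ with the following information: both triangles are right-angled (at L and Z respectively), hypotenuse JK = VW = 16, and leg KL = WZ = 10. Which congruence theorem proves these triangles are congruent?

Consider the given information: both triangles are right-angled (at L and Z respectively), hypotenuse JK = VW = 16, and leg KL = WZ = 10
This is not SAS or ASA: SAS requires two sides and the included angle between them. ASA requires two angles and the side between them.
The correct criterion is HL. The hypotenuse and one leg of two right triangles are equal (Hypotenuse-Leg).

HL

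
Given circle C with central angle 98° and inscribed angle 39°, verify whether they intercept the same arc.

By the inscribed angle theorem, the inscribed angle for a central angle of 98° should be 98° / 2 = 49°.
The given inscribed angle is 39°, which does not equal 49°.
Therefore, no, they do not correspond to the same arc.

No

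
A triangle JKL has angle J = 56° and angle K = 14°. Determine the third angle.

angle L = 180 - 56 - 14 = 110 degrees.

110 degrees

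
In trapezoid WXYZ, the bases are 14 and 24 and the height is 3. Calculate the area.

Area = (14 + 24) * 3 / 2 = 114 / 2 = 57

57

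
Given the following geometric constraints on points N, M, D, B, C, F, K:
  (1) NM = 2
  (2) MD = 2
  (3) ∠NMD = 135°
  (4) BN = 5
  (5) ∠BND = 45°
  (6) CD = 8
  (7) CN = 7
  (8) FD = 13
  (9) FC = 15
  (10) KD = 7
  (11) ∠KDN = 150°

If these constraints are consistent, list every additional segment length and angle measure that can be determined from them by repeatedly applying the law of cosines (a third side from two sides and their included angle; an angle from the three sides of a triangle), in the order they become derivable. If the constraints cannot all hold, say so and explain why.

The constraints are consistent. Derivable facts, in order:
After 1 step:
- ND ≈ 3.7
- ∠CDF = 87.8°
- ∠CFD = 32.2°
- ∠DCF = 60°
After 2 steps:
- DB ≈ 3.54
- NK ≈ 10.37
- ∠CDN = 61.01°
- ∠CND = 91.49°
- ∠DCN = 27.5°
- ∠DNM = 22.5°
- ∠MDN = 22.5°
After 3 steps:
- ∠BDN = 87.41°
- ∠DBN = 47.59°
- ∠DKN = 10.27°
- ∠DNK = 19.73°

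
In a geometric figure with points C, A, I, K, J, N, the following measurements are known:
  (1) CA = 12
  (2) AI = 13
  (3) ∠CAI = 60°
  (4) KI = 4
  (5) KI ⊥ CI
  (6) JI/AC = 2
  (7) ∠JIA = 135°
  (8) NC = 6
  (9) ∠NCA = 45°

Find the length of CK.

Step 1: By the law of cosines on triangle CAI: CI² = 12² + 13² − 2·12·13·cos(60°) = 157, so CI = √157.
Step 2: By the law of cosines on triangle CIK: CK² = √157² + 4² − 2·√157·4·cos(90°) = 173, so CK = √173.

Therefore, the length of CK = √173.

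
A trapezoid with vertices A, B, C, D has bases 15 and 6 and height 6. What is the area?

Area = (15 + 6) * 6 / 2 = 126 / 2 = 63

63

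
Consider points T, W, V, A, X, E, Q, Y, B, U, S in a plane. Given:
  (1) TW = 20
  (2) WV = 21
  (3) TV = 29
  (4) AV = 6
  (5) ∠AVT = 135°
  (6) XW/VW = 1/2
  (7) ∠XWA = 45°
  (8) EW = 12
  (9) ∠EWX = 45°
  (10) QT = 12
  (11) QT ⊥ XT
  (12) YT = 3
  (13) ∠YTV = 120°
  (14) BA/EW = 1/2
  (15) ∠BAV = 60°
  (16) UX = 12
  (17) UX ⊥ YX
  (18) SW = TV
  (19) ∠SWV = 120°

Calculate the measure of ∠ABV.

From the given relations: BA = 1/2·EW = 1/2·12 = 6.
Step 1: By the law of cosines on triangle BAV: BV² = 6² + 6² − 2·6·6·cos(60°) = 36, so BV = 6.
Step 2: By the inverse law of cosines on triangle ABV: cos(∠ABV) = (6² + 6² − 6²) / (2·6·6) = 36/72 = 0.5, so ∠ABV = 60°.

Therefore, the measure of angle ∠ABV = 60°.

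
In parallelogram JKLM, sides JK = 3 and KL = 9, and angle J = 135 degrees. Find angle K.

Opposite sides of a parallelogram are parallel, so consecutive angles form co-interior angles on a transversal.
Co-interior angles sum to 180°, giving angle K = 180 - 135 = 45 degrees.

45 degrees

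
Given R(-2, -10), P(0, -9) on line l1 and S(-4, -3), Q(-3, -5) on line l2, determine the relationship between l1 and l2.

Slope of line 1: m1 = (-9 - -10)/(0 - -2) = 1/2 = 1/2
Slope of line 2: m2 = (-5 - -3)/(-3 - -4) = -2/1 = -2
Two lines are perpendicular when the product of their slopes is -1 (negative reciprocals).
m1 * m2 = (1/2) * (-2) = -1, confirming perpendicularity.

Perpendicular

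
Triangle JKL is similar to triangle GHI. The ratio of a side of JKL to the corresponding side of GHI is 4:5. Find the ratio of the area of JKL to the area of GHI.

The ratio of areas of similar triangles equals the square of the side ratio.
Side ratio = 4:5
Area ratio = (4/5)^2 = 16/25 = 16:25

16:25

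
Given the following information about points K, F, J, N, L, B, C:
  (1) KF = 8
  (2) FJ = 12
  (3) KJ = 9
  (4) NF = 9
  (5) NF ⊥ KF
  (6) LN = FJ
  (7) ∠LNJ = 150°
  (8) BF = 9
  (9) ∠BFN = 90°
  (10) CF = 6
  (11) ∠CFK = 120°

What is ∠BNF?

Step 1: By the law of cosines on triangle NFB: NB² = 9² + 9² − 2·9·9·cos(90°) = 162, so NB = 9·√2.
Step 2: By the inverse law of cosines on triangle BNF: cos(∠BNF) = ((9·√2)² + 9² − 9²) / (2·9·√2·9) = 162/229.1 = 0.7071, so ∠BNF = 45°.

Therefore, the measure of angle ∠BNF = 45°.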